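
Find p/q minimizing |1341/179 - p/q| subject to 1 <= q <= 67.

442/59

Expand x = 1341/179 as a continued fraction with the Euclidean algorithm:
  1341 = 7*179 + 88, so a_0 = 7.
  179 = 2*88 + 3, so a_1 = 2.
  88 = 29*3 + 1, so a_2 = 29.
  3 = 3*1 + 0, so a_3 = 3.
so x = [7; 2, 29, 3].
Convergents (p_i = a_i*p_{i-1} + p_{i-2}, q_i = a_i*q_{i-1} + q_{i-2} with p_{-2}=0, p_{-1}=1, q_{-2}=1, q_{-1}=0), until the denominator exceeds 67:
  i=0: a_0=7, p_0 = 7*1 + 0 = 7, q_0 = 7*0 + 1 = 1.
  i=1: a_1=2, p_1 = 2*7 + 1 = 15, q_1 = 2*1 + 0 = 2.
  i=2: a_2=29, p_2 = 29*15 + 7 = 442, q_2 = 29*2 + 1 = 59.
  i=3: a_3=3, p_3 = 3*442 + 15 = 1341, q_3 = 3*59 + 2 = 179.
q_3 = 179 > 67, so the last convergent with denominator <= 67 is p_2/q_2 = 442/59.
The closest fraction with denominator <= 67 is either p_2/q_2 or the intermediate fraction (k*p_2 + p_1)/(k*q_2 + q_1) with the largest k >= 1 whose denominator stays <= 67; these approach x as k grows, and every other convergent or intermediate fraction in range is farther away.
Largest k: floor((67 - q_1)/q_2) = floor((67 - 2)/59) = 1.
That gives (1*442 + 15)/(1*59 + 2) = 457/61.
Compare the errors: |x - 442/59| = |1341*59 - 442*179|/(179*59) = 1/10561, and |x - 457/61| = |1341*61 - 457*179|/(179*61) = 2/10919.
Cross-multiplying, 1*10919 = 10919 < 21122 = 2*10561, so 1/10561 is smaller: the convergent 442/59 is closer to x than 457/61.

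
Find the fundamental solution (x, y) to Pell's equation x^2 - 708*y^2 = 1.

First expand sqrt(708) as a continued fraction. With x_i = (sqrt(708) + m_i)/d_i and (m_0, d_0) = (0, 1): a_0 = floor(sqrt(708)) = 26, since 26^2 = 676 <= 708 < 729 = 27^2.
Iterate m_{i+1} = d_i*a_i - m_i, d_{i+1} = (708 - m_{i+1}^2)/d_i, a_{i+1} = floor((a_0 + m_{i+1})/d_{i+1}):
  m_1 = 1*26 - 0 = 26, d_1 = (708 - 26^2)/1 = 32/1 = 32, a_1 = floor((26 + 26)/32) = 1.
  m_2 = 32*1 - 26 = 6, d_2 = (708 - 6^2)/32 = 672/32 = 21, a_2 = floor((26 + 6)/21) = 1.
  m_3 = 21*1 - 6 = 15, d_3 = (708 - 15^2)/21 = 483/21 = 23, a_3 = floor((26 + 15)/23) = 1.
  m_4 = 23*1 - 15 = 8, d_4 = (708 - 8^2)/23 = 644/23 = 28, a_4 = floor((26 + 8)/28) = 1.
  m_5 = 28*1 - 8 = 20, d_5 = (708 - 20^2)/28 = 308/28 = 11, a_5 = floor((26 + 20)/11) = 4.
  m_6 = 11*4 - 20 = 24, d_6 = (708 - 24^2)/11 = 132/11 = 12, a_6 = floor((26 + 24)/12) = 4.
  m_7 = 12*4 - 24 = 24, d_7 = (708 - 24^2)/12 = 132/12 = 11, a_7 = floor((26 + 24)/11) = 4.
  m_8 = 11*4 - 24 = 20, d_8 = (708 - 20^2)/11 = 308/11 = 28, a_8 = floor((26 + 20)/28) = 1.
  m_9 = 28*1 - 20 = 8, d_9 = (708 - 8^2)/28 = 644/28 = 23, a_9 = floor((26 + 8)/23) = 1.
  m_10 = 23*1 - 8 = 15, d_10 = (708 - 15^2)/23 = 483/23 = 21, a_10 = floor((26 + 15)/21) = 1.
  m_11 = 21*1 - 15 = 6, d_11 = (708 - 6^2)/21 = 672/21 = 32, a_11 = floor((26 + 6)/32) = 1.
  m_12 = 32*1 - 6 = 26, d_12 = (708 - 26^2)/32 = 32/32 = 1, a_12 = floor((26 + 26)/1) = 52.
  m_13 = 1*52 - 26 = 26, d_13 = (708 - 26^2)/1 = 32/1 = 32: (m_13, d_13) = (m_1, d_1) = (26, 32), so from here the quotients repeat a_1, ..., a_12; the period length is 12.
So sqrt(708) = [26; (1, 1, 1, 1, 4, 4, 4, 1, 1, 1, 1, 52)] with period length k = 12.
k is even, so the fundamental solution of x^2 - 708y^2 = 1 is (p_{k-1}, q_{k-1}) = (p_11, q_11); compute convergents through index 11.
Convergents (p_i = a_i*p_{i-1} + p_{i-2}, q_i = a_i*q_{i-1} + q_{i-2} with p_{-2}=0, p_{-1}=1, q_{-2}=1, q_{-1}=0):
  i=0: a_0=26, p_0 = 26*1 + 0 = 26, q_0 = 26*0 + 1 = 1.
  i=1: a_1=1, p_1 = 1*26 + 1 = 27, q_1 = 1*1 + 0 = 1.
  i=2: a_2=1, p_2 = 1*27 + 26 = 53, q_2 = 1*1 + 1 = 2.
  i=3: a_3=1, p_3 = 1*53 + 27 = 80, q_3 = 1*2 + 1 = 3.
  i=4: a_4=1, p_4 = 1*80 + 53 = 133, q_4 = 1*3 + 2 = 5.
  i=5: a_5=4, p_5 = 4*133 + 80 = 612, q_5 = 4*5 + 3 = 23.
  i=6: a_6=4, p_6 = 4*612 + 133 = 2581, q_6 = 4*23 + 5 = 97.
  i=7: a_7=4, p_7 = 4*2581 + 612 = 10936, q_7 = 4*97 + 23 = 411.
  i=8: a_8=1, p_8 = 1*10936 + 2581 = 13517, q_8 = 1*411 + 97 = 508.
  i=9: a_9=1, p_9 = 1*13517 + 10936 = 24453, q_9 = 1*508 + 411 = 919.
  i=10: a_10=1, p_10 = 1*24453 + 13517 = 37970, q_10 = 1*919 + 508 = 1427.
  i=11: a_11=1, p_11 = 1*37970 + 24453 = 62423, q_11 = 1*1427 + 919 = 2346.
Check: 62423^2 - 708*2346^2 = 3896630929 - 3896630928 = 1, so (x, y) = (62423, 2346) solves the equation, and by the theorem it is the least positive solution.

(x, y) = (62423, 2346)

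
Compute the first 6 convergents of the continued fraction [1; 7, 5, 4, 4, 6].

Using the convergent recurrence p_i = a_i*p_{i-1} + p_{i-2}, q_i = a_i*q_{i-1} + q_{i-2} with p_{-2}=0, p_{-1}=1, q_{-2}=1, q_{-1}=0:
  i=0: a_0=1, p_0 = 1*1 + 0 = 1, q_0 = 1*0 + 1 = 1.
  i=1: a_1=7, p_1 = 7*1 + 1 = 8, q_1 = 7*1 + 0 = 7.
  i=2: a_2=5, p_2 = 5*8 + 1 = 41, q_2 = 5*7 + 1 = 36.
  i=3: a_3=4, p_3 = 4*41 + 8 = 172, q_3 = 4*36 + 7 = 151.
  i=4: a_4=4, p_4 = 4*172 + 41 = 729, q_4 = 4*151 + 36 = 640.
  i=5: a_5=6, p_5 = 6*729 + 172 = 4546, q_5 = 6*640 + 151 = 3991.

1/1, 8/7, 41/36, 172/151, 729/640, 4546/3991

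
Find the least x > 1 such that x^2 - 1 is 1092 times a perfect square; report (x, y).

(x, y) = (727, 22)

First expand sqrt(1092) as a continued fraction. With x_i = (sqrt(1092) + m_i)/d_i and (m_0, d_0) = (0, 1): a_0 = floor(sqrt(1092)) = 33, since 33^2 = 1089 <= 1092 < 1156 = 34^2.
Iterate m_{i+1} = d_i*a_i - m_i, d_{i+1} = (1092 - m_{i+1}^2)/d_i, a_{i+1} = floor((a_0 + m_{i+1})/d_{i+1}):
  m_1 = 1*33 - 0 = 33, d_1 = (1092 - 33^2)/1 = 3/1 = 3, a_1 = floor((33 + 33)/3) = 22.
  m_2 = 3*22 - 33 = 33, d_2 = (1092 - 33^2)/3 = 3/3 = 1, a_2 = floor((33 + 33)/1) = 66.
  m_3 = 1*66 - 33 = 33, d_3 = (1092 - 33^2)/1 = 3/1 = 3: (m_3, d_3) = (m_1, d_1) = (33, 3), so from here the quotients repeat a_1, a_2; the period length is 2.
So sqrt(1092) = [33; (22, 66)] with period length k = 2.
k is even, so the fundamental solution of x^2 - 1092y^2 = 1 is (p_{k-1}, q_{k-1}) = (p_1, q_1); compute convergents through index 1.
Convergents (p_i = a_i*p_{i-1} + p_{i-2}, q_i = a_i*q_{i-1} + q_{i-2} with p_{-2}=0, p_{-1}=1, q_{-2}=1, q_{-1}=0):
  i=0: a_0=33, p_0 = 33*1 + 0 = 33, q_0 = 33*0 + 1 = 1.
  i=1: a_1=22, p_1 = 22*33 + 1 = 727, q_1 = 22*1 + 0 = 22.
Check: 727^2 - 1092*22^2 = 528529 - 528528 = 1, so (x, y) = (727, 22) solves the equation, and by the theorem it is the least positive solution.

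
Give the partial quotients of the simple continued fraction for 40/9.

Run the Euclidean algorithm on 40 and 9; the successive quotients are the partial quotients a_0, a_1, ... (each step inverts the fractional part left over by the previous one):
  40 = 4*9 + 4, so a_0 = 4.
  9 = 2*4 + 1, so a_1 = 2.
  4 = 4*1 + 0, so a_2 = 4.
The remainder reaches 0 after 3 divisions, so the expansion has 3 partial quotients, read off in order.

[4; 2, 4]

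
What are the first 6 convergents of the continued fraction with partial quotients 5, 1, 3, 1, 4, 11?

5/1, 6/1, 23/4, 29/5, 139/24, 1558/269

Using the convergent recurrence p_i = a_i*p_{i-1} + p_{i-2}, q_i = a_i*q_{i-1} + q_{i-2} with p_{-2}=0, p_{-1}=1, q_{-2}=1, q_{-1}=0:
  i=0: a_0=5, p_0 = 5*1 + 0 = 5, q_0 = 5*0 + 1 = 1.
  i=1: a_1=1, p_1 = 1*5 + 1 = 6, q_1 = 1*1 + 0 = 1.
  i=2: a_2=3, p_2 = 3*6 + 5 = 23, q_2 = 3*1 + 1 = 4.
  i=3: a_3=1, p_3 = 1*23 + 6 = 29, q_3 = 1*4 + 1 = 5.
  i=4: a_4=4, p_4 = 4*29 + 23 = 139, q_4 = 4*5 + 4 = 24.
  i=5: a_5=11, p_5 = 11*139 + 29 = 1558, q_5 = 11*24 + 5 = 269.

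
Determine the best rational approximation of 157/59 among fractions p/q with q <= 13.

8/3

Expand x = 157/59 as a continued fraction with the Euclidean algorithm:
  157 = 2*59 + 39, so a_0 = 2.
  59 = 1*39 + 20, so a_1 = 1.
  39 = 1*20 + 19, so a_2 = 1.
  20 = 1*19 + 1, so a_3 = 1.
  19 = 19*1 + 0, so a_4 = 19.
so x = [2; 1, 1, 1, 19].
Convergents (p_i = a_i*p_{i-1} + p_{i-2}, q_i = a_i*q_{i-1} + q_{i-2} with p_{-2}=0, p_{-1}=1, q_{-2}=1, q_{-1}=0), until the denominator exceeds 13:
  i=0: a_0=2, p_0 = 2*1 + 0 = 2, q_0 = 2*0 + 1 = 1.
  i=1: a_1=1, p_1 = 1*2 + 1 = 3, q_1 = 1*1 + 0 = 1.
  i=2: a_2=1, p_2 = 1*3 + 2 = 5, q_2 = 1*1 + 1 = 2.
  i=3: a_3=1, p_3 = 1*5 + 3 = 8, q_3 = 1*2 + 1 = 3.
  i=4: a_4=19, p_4 = 19*8 + 5 = 157, q_4 = 19*3 + 2 = 59.
q_4 = 59 > 13, so the last convergent with denominator <= 13 is p_3/q_3 = 8/3.
The closest fraction with denominator <= 13 is either p_3/q_3 or the intermediate fraction (k*p_3 + p_2)/(k*q_3 + q_2) with the largest k >= 1 whose denominator stays <= 13; these approach x as k grows, and every other convergent or intermediate fraction in range is farther away.
Largest k: floor((13 - q_2)/q_3) = floor((13 - 2)/3) = 3.
That gives (3*8 + 5)/(3*3 + 2) = 29/11.
Compare the errors: |x - 8/3| = |157*3 - 8*59|/(59*3) = 1/177, and |x - 29/11| = |157*11 - 29*59|/(59*11) = 16/649.
Cross-multiplying, 1*649 = 649 < 2832 = 16*177, so 1/177 is smaller: the convergent 8/3 is closer to x than 29/11.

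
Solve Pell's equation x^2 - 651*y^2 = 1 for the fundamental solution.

First expand sqrt(651) as a continued fraction. With x_i = (sqrt(651) + m_i)/d_i and (m_0, d_0) = (0, 1): a_0 = floor(sqrt(651)) = 25, since 25^2 = 625 <= 651 < 676 = 26^2.
Iterate m_{i+1} = d_i*a_i - m_i, d_{i+1} = (651 - m_{i+1}^2)/d_i, a_{i+1} = floor((a_0 + m_{i+1})/d_{i+1}):
  m_1 = 1*25 - 0 = 25, d_1 = (651 - 25^2)/1 = 26/1 = 26, a_1 = floor((25 + 25)/26) = 1.
  m_2 = 26*1 - 25 = 1, d_2 = (651 - 1^2)/26 = 650/26 = 25, a_2 = floor((25 + 1)/25) = 1.
  m_3 = 25*1 - 1 = 24, d_3 = (651 - 24^2)/25 = 75/25 = 3, a_3 = floor((25 + 24)/3) = 16.
  m_4 = 3*16 - 24 = 24, d_4 = (651 - 24^2)/3 = 75/3 = 25, a_4 = floor((25 + 24)/25) = 1.
  m_5 = 25*1 - 24 = 1, d_5 = (651 - 1^2)/25 = 650/25 = 26, a_5 = floor((25 + 1)/26) = 1.
  m_6 = 26*1 - 1 = 25, d_6 = (651 - 25^2)/26 = 26/26 = 1, a_6 = floor((25 + 25)/1) = 50.
  m_7 = 1*50 - 25 = 25, d_7 = (651 - 25^2)/1 = 26/1 = 26: (m_7, d_7) = (m_1, d_1) = (25, 26), so from here the quotients repeat a_1, ..., a_6; the period length is 6.
So sqrt(651) = [25; (1, 1, 16, 1, 1, 50)] with period length k = 6.
k is even, so the fundamental solution of x^2 - 651y^2 = 1 is (p_{k-1}, q_{k-1}) = (p_5, q_5); compute convergents through index 5.
Convergents (p_i = a_i*p_{i-1} + p_{i-2}, q_i = a_i*q_{i-1} + q_{i-2} with p_{-2}=0, p_{-1}=1, q_{-2}=1, q_{-1}=0):
  i=0: a_0=25, p_0 = 25*1 + 0 = 25, q_0 = 25*0 + 1 = 1.
  i=1: a_1=1, p_1 = 1*25 + 1 = 26, q_1 = 1*1 + 0 = 1.
  i=2: a_2=1, p_2 = 1*26 + 25 = 51, q_2 = 1*1 + 1 = 2.
  i=3: a_3=16, p_3 = 16*51 + 26 = 842, q_3 = 16*2 + 1 = 33.
  i=4: a_4=1, p_4 = 1*842 + 51 = 893, q_4 = 1*33 + 2 = 35.
  i=5: a_5=1, p_5 = 1*893 + 842 = 1735, q_5 = 1*35 + 33 = 68.
Check: 1735^2 - 651*68^2 = 3010225 - 3010224 = 1, so (x, y) = (1735, 68) solves the equation, and by the theorem it is the least positive solution.

(x, y) = (1735, 68)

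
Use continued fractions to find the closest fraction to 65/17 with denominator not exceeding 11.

Expand x = 65/17 as a continued fraction with the Euclidean algorithm:
  65 = 3*17 + 14, so a_0 = 3.
  17 = 1*14 + 3, so a_1 = 1.
  14 = 4*3 + 2, so a_2 = 4.
  3 = 1*2 + 1, so a_3 = 1.
  2 = 2*1 + 0, so a_4 = 2.
so x = [3; 1, 4, 1, 2].
Convergents (p_i = a_i*p_{i-1} + p_{i-2}, q_i = a_i*q_{i-1} + q_{i-2} with p_{-2}=0, p_{-1}=1, q_{-2}=1, q_{-1}=0), until the denominator exceeds 11:
  i=0: a_0=3, p_0 = 3*1 + 0 = 3, q_0 = 3*0 + 1 = 1.
  i=1: a_1=1, p_1 = 1*3 + 1 = 4, q_1 = 1*1 + 0 = 1.
  i=2: a_2=4, p_2 = 4*4 + 3 = 19, q_2 = 4*1 + 1 = 5.
  i=3: a_3=1, p_3 = 1*19 + 4 = 23, q_3 = 1*5 + 1 = 6.
  i=4: a_4=2, p_4 = 2*23 + 19 = 65, q_4 = 2*6 + 5 = 17.
q_4 = 17 > 11, so the last convergent with denominator <= 11 is p_3/q_3 = 23/6.
The closest fraction with denominator <= 11 is either p_3/q_3 or the intermediate fraction (k*p_3 + p_2)/(k*q_3 + q_2) with the largest k >= 1 whose denominator stays <= 11; these approach x as k grows, and every other convergent or intermediate fraction in range is farther away.
Largest k: floor((11 - q_2)/q_3) = floor((11 - 5)/6) = 1.
That gives (1*23 + 19)/(1*6 + 5) = 42/11.
Compare the errors: |x - 23/6| = |65*6 - 23*17|/(17*6) = 1/102, and |x - 42/11| = |65*11 - 42*17|/(17*11) = 1/187.
Cross-multiplying, 1*102 = 102 < 187 = 1*187, so 1/187 is smaller: the intermediate fraction 42/11 is closer to x than 23/6.

42/11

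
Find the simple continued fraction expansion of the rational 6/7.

Run the Euclidean algorithm on 6 and 7; the successive quotients are the partial quotients a_0, a_1, ... (each step inverts the fractional part left over by the previous one):
  6 = 0*7 + 6, so a_0 = 0.
  7 = 1*6 + 1, so a_1 = 1.
  6 = 6*1 + 0, so a_2 = 6.
The remainder reaches 0 after 3 divisions, so the expansion has 3 partial quotients, read off in order.

[0; 1, 6]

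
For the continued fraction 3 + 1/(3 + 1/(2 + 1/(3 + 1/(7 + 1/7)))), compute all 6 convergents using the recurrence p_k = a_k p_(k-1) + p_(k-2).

Using the convergent recurrence p_i = a_i*p_{i-1} + p_{i-2}, q_i = a_i*q_{i-1} + q_{i-2} with p_{-2}=0, p_{-1}=1, q_{-2}=1, q_{-1}=0:
  i=0: a_0=3, p_0 = 3*1 + 0 = 3, q_0 = 3*0 + 1 = 1.
  i=1: a_1=3, p_1 = 3*3 + 1 = 10, q_1 = 3*1 + 0 = 3.
  i=2: a_2=2, p_2 = 2*10 + 3 = 23, q_2 = 2*3 + 1 = 7.
  i=3: a_3=3, p_3 = 3*23 + 10 = 79, q_3 = 3*7 + 3 = 24.
  i=4: a_4=7, p_4 = 7*79 + 23 = 576, q_4 = 7*24 + 7 = 175.
  i=5: a_5=7, p_5 = 7*576 + 79 = 4111, q_5 = 7*175 + 24 = 1249.

3/1, 10/3, 23/7, 79/24, 576/175, 4111/1249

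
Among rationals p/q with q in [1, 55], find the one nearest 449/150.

Expand x = 449/150 as a continued fraction with the Euclidean algorithm:
  449 = 2*150 + 149, so a_0 = 2.
  150 = 1*149 + 1, so a_1 = 1.
  149 = 149*1 + 0, so a_2 = 149.
so x = [2; 1, 149].
Convergents (p_i = a_i*p_{i-1} + p_{i-2}, q_i = a_i*q_{i-1} + q_{i-2} with p_{-2}=0, p_{-1}=1, q_{-2}=1, q_{-1}=0), until the denominator exceeds 55:
  i=0: a_0=2, p_0 = 2*1 + 0 = 2, q_0 = 2*0 + 1 = 1.
  i=1: a_1=1, p_1 = 1*2 + 1 = 3, q_1 = 1*1 + 0 = 1.
  i=2: a_2=149, p_2 = 149*3 + 2 = 449, q_2 = 149*1 + 1 = 150.
q_2 = 150 > 55, so the last convergent with denominator <= 55 is p_1/q_1 = 3/1.
The closest fraction with denominator <= 55 is either p_1/q_1 or the intermediate fraction (k*p_1 + p_0)/(k*q_1 + q_0) with the largest k >= 1 whose denominator stays <= 55; these approach x as k grows, and every other convergent or intermediate fraction in range is farther away.
Largest k: floor((55 - q_0)/q_1) = floor((55 - 1)/1) = 54.
That gives (54*3 + 2)/(54*1 + 1) = 164/55.
Compare the errors: |x - 3/1| = |449*1 - 3*150|/(150*1) = 1/150, and |x - 164/55| = |449*55 - 164*150|/(150*55) = 95/8250.
Cross-multiplying, 1*8250 = 8250 < 14250 = 95*150, so 1/150 is smaller: the convergent 3/1 is closer to x than 164/55.

3/1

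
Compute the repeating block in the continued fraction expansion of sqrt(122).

[11; (22)]

Write x_i = (sqrt(122) + m_i)/d_i with (m_0, d_0) = (0, 1). a_0 = floor(sqrt(122)) = 11, since 11^2 = 121 <= 122 < 144 = 12^2.
Iterate m_{i+1} = d_i*a_i - m_i, d_{i+1} = (122 - m_{i+1}^2)/d_i, a_{i+1} = floor((a_0 + m_{i+1})/d_{i+1}):
  m_1 = 1*11 - 0 = 11, d_1 = (122 - 11^2)/1 = 1/1 = 1, a_1 = floor((11 + 11)/1) = 22.
  m_2 = 1*22 - 11 = 11, d_2 = (122 - 11^2)/1 = 1/1 = 1: (m_2, d_2) = (m_1, d_1) = (11, 1), so from here the quotient a_1 repeats; the period length is 1.
Hence the expansion of sqrt(122) is a_0 = 11 followed by the repeating block 22 (period 1).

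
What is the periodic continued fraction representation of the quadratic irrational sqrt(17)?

[4; (8)]

Write x_i = (sqrt(17) + m_i)/d_i with (m_0, d_0) = (0, 1). a_0 = floor(sqrt(17)) = 4, since 4^2 = 16 <= 17 < 25 = 5^2.
Iterate m_{i+1} = d_i*a_i - m_i, d_{i+1} = (17 - m_{i+1}^2)/d_i, a_{i+1} = floor((a_0 + m_{i+1})/d_{i+1}):
  m_1 = 1*4 - 0 = 4, d_1 = (17 - 4^2)/1 = 1/1 = 1, a_1 = floor((4 + 4)/1) = 8.
  m_2 = 1*8 - 4 = 4, d_2 = (17 - 4^2)/1 = 1/1 = 1: (m_2, d_2) = (m_1, d_1) = (4, 1), so from here the quotient a_1 repeats; the period length is 1.
Hence the expansion of sqrt(17) is a_0 = 4 followed by the repeating block 8 (period 1).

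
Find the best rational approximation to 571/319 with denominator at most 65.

111/62

Expand x = 571/319 as a continued fraction with the Euclidean algorithm:
  571 = 1*319 + 252, so a_0 = 1.
  319 = 1*252 + 67, so a_1 = 1.
  252 = 3*67 + 51, so a_2 = 3.
  67 = 1*51 + 16, so a_3 = 1.
  51 = 3*16 + 3, so a_4 = 3.
  16 = 5*3 + 1, so a_5 = 5.
  3 = 3*1 + 0, so a_6 = 3.
so x = [1; 1, 3, 1, 3, 5, 3].
Convergents (p_i = a_i*p_{i-1} + p_{i-2}, q_i = a_i*q_{i-1} + q_{i-2} with p_{-2}=0, p_{-1}=1, q_{-2}=1, q_{-1}=0), until the denominator exceeds 65:
  i=0: a_0=1, p_0 = 1*1 + 0 = 1, q_0 = 1*0 + 1 = 1.
  i=1: a_1=1, p_1 = 1*1 + 1 = 2, q_1 = 1*1 + 0 = 1.
  i=2: a_2=3, p_2 = 3*2 + 1 = 7, q_2 = 3*1 + 1 = 4.
  i=3: a_3=1, p_3 = 1*7 + 2 = 9, q_3 = 1*4 + 1 = 5.
  i=4: a_4=3, p_4 = 3*9 + 7 = 34, q_4 = 3*5 + 4 = 19.
  i=5: a_5=5, p_5 = 5*34 + 9 = 179, q_5 = 5*19 + 5 = 100.
q_5 = 100 > 65, so the last convergent with denominator <= 65 is p_4/q_4 = 34/19.
The closest fraction with denominator <= 65 is either p_4/q_4 or the intermediate fraction (k*p_4 + p_3)/(k*q_4 + q_3) with the largest k >= 1 whose denominator stays <= 65; these approach x as k grows, and every other convergent or intermediate fraction in range is farther away.
Largest k: floor((65 - q_3)/q_4) = floor((65 - 5)/19) = 3.
That gives (3*34 + 9)/(3*19 + 5) = 111/62.
Compare the errors: |x - 34/19| = |571*19 - 34*319|/(319*19) = 3/6061, and |x - 111/62| = |571*62 - 111*319|/(319*62) = 7/19778.
Cross-multiplying, 7*6061 = 42427 < 59334 = 3*19778, so 7/19778 is smaller: the intermediate fraction 111/62 is closer to x than 34/19.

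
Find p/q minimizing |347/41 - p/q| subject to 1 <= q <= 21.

110/13

Expand x = 347/41 as a continued fraction with the Euclidean algorithm:
  347 = 8*41 + 19, so a_0 = 8.
  41 = 2*19 + 3, so a_1 = 2.
  19 = 6*3 + 1, so a_2 = 6.
  3 = 3*1 + 0, so a_3 = 3.
so x = [8; 2, 6, 3].
Convergents (p_i = a_i*p_{i-1} + p_{i-2}, q_i = a_i*q_{i-1} + q_{i-2} with p_{-2}=0, p_{-1}=1, q_{-2}=1, q_{-1}=0), until the denominator exceeds 21:
  i=0: a_0=8, p_0 = 8*1 + 0 = 8, q_0 = 8*0 + 1 = 1.
  i=1: a_1=2, p_1 = 2*8 + 1 = 17, q_1 = 2*1 + 0 = 2.
  i=2: a_2=6, p_2 = 6*17 + 8 = 110, q_2 = 6*2 + 1 = 13.
  i=3: a_3=3, p_3 = 3*110 + 17 = 347, q_3 = 3*13 + 2 = 41.
q_3 = 41 > 21, so the last convergent with denominator <= 21 is p_2/q_2 = 110/13.
The closest fraction with denominator <= 21 is either p_2/q_2 or the intermediate fraction (k*p_2 + p_1)/(k*q_2 + q_1) with the largest k >= 1 whose denominator stays <= 21; these approach x as k grows, and every other convergent or intermediate fraction in range is farther away.
Largest k: floor((21 - q_1)/q_2) = floor((21 - 2)/13) = 1.
That gives (1*110 + 17)/(1*13 + 2) = 127/15.
Compare the errors: |x - 110/13| = |347*13 - 110*41|/(41*13) = 1/533, and |x - 127/15| = |347*15 - 127*41|/(41*15) = 2/615.
Cross-multiplying, 1*615 = 615 < 1066 = 2*533, so 1/533 is smaller: the convergent 110/13 is closer to x than 127/15.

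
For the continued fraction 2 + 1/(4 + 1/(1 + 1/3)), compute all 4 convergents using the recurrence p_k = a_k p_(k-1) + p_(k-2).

Using the convergent recurrence p_i = a_i*p_{i-1} + p_{i-2}, q_i = a_i*q_{i-1} + q_{i-2} with p_{-2}=0, p_{-1}=1, q_{-2}=1, q_{-1}=0:
  i=0: a_0=2, p_0 = 2*1 + 0 = 2, q_0 = 2*0 + 1 = 1.
  i=1: a_1=4, p_1 = 4*2 + 1 = 9, q_1 = 4*1 + 0 = 4.
  i=2: a_2=1, p_2 = 1*9 + 2 = 11, q_2 = 1*4 + 1 = 5.
  i=3: a_3=3, p_3 = 3*11 + 9 = 42, q_3 = 3*5 + 4 = 19.

2/1, 9/4, 11/5, 42/19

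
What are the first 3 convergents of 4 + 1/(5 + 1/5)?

4/1, 21/5, 109/26

Using the convergent recurrence p_i = a_i*p_{i-1} + p_{i-2}, q_i = a_i*q_{i-1} + q_{i-2} with p_{-2}=0, p_{-1}=1, q_{-2}=1, q_{-1}=0:
  i=0: a_0=4, p_0 = 4*1 + 0 = 4, q_0 = 4*0 + 1 = 1.
  i=1: a_1=5, p_1 = 5*4 + 1 = 21, q_1 = 5*1 + 0 = 5.
  i=2: a_2=5, p_2 = 5*21 + 4 = 109, q_2 = 5*5 + 1 = 26.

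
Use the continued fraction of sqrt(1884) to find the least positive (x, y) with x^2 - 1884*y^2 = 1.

First expand sqrt(1884) as a continued fraction. With x_i = (sqrt(1884) + m_i)/d_i and (m_0, d_0) = (0, 1): a_0 = floor(sqrt(1884)) = 43, since 43^2 = 1849 <= 1884 < 1936 = 44^2.
Iterate m_{i+1} = d_i*a_i - m_i, d_{i+1} = (1884 - m_{i+1}^2)/d_i, a_{i+1} = floor((a_0 + m_{i+1})/d_{i+1}):
  m_1 = 1*43 - 0 = 43, d_1 = (1884 - 43^2)/1 = 35/1 = 35, a_1 = floor((43 + 43)/35) = 2.
  m_2 = 35*2 - 43 = 27, d_2 = (1884 - 27^2)/35 = 1155/35 = 33, a_2 = floor((43 + 27)/33) = 2.
  m_3 = 33*2 - 27 = 39, d_3 = (1884 - 39^2)/33 = 363/33 = 11, a_3 = floor((43 + 39)/11) = 7.
  m_4 = 11*7 - 39 = 38, d_4 = (1884 - 38^2)/11 = 440/11 = 40, a_4 = floor((43 + 38)/40) = 2.
  m_5 = 40*2 - 38 = 42, d_5 = (1884 - 42^2)/40 = 120/40 = 3, a_5 = floor((43 + 42)/3) = 28.
  m_6 = 3*28 - 42 = 42, d_6 = (1884 - 42^2)/3 = 120/3 = 40, a_6 = floor((43 + 42)/40) = 2.
  m_7 = 40*2 - 42 = 38, d_7 = (1884 - 38^2)/40 = 440/40 = 11, a_7 = floor((43 + 38)/11) = 7.
  m_8 = 11*7 - 38 = 39, d_8 = (1884 - 39^2)/11 = 363/11 = 33, a_8 = floor((43 + 39)/33) = 2.
  m_9 = 33*2 - 39 = 27, d_9 = (1884 - 27^2)/33 = 1155/33 = 35, a_9 = floor((43 + 27)/35) = 2.
  m_10 = 35*2 - 27 = 43, d_10 = (1884 - 43^2)/35 = 35/35 = 1, a_10 = floor((43 + 43)/1) = 86.
  m_11 = 1*86 - 43 = 43, d_11 = (1884 - 43^2)/1 = 35/1 = 35: (m_11, d_11) = (m_1, d_1) = (43, 35), so from here the quotients repeat a_1, ..., a_10; the period length is 10.
So sqrt(1884) = [43; (2, 2, 7, 2, 28, 2, 7, 2, 2, 86)] with period length k = 10.
k is even, so the fundamental solution of x^2 - 1884y^2 = 1 is (p_{k-1}, q_{k-1}) = (p_9, q_9); compute convergents through index 9.
Convergents (p_i = a_i*p_{i-1} + p_{i-2}, q_i = a_i*q_{i-1} + q_{i-2} with p_{-2}=0, p_{-1}=1, q_{-2}=1, q_{-1}=0):
  i=0: a_0=43, p_0 = 43*1 + 0 = 43, q_0 = 43*0 + 1 = 1.
  i=1: a_1=2, p_1 = 2*43 + 1 = 87, q_1 = 2*1 + 0 = 2.
  i=2: a_2=2, p_2 = 2*87 + 43 = 217, q_2 = 2*2 + 1 = 5.
  i=3: a_3=7, p_3 = 7*217 + 87 = 1606, q_3 = 7*5 + 2 = 37.
  i=4: a_4=2, p_4 = 2*1606 + 217 = 3429, q_4 = 2*37 + 5 = 79.
  i=5: a_5=28, p_5 = 28*3429 + 1606 = 97618, q_5 = 28*79 + 37 = 2249.
  i=6: a_6=2, p_6 = 2*97618 + 3429 = 198665, q_6 = 2*2249 + 79 = 4577.
  i=7: a_7=7, p_7 = 7*198665 + 97618 = 1488273, q_7 = 7*4577 + 2249 = 34288.
  i=8: a_8=2, p_8 = 2*1488273 + 198665 = 3175211, q_8 = 2*34288 + 4577 = 73153.
  i=9: a_9=2, p_9 = 2*3175211 + 1488273 = 7838695, q_9 = 2*73153 + 34288 = 180594.
Check: 7838695^2 - 1884*180594^2 = 61445139303025 - 61445139303024 = 1, so (x, y) = (7838695, 180594) solves the equation, and by the theorem it is the least positive solution.

(x, y) = (7838695, 180594)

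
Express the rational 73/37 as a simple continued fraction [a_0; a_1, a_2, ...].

[1; 1, 36]

Run the Euclidean algorithm on 73 and 37; the successive quotients are the partial quotients a_0, a_1, ... (each step inverts the fractional part left over by the previous one):
  73 = 1*37 + 36, so a_0 = 1.
  37 = 1*36 + 1, so a_1 = 1.
  36 = 36*1 + 0, so a_2 = 36.
The remainder reaches 0 after 3 divisions, so the expansion has 3 partial quotients, read off in order.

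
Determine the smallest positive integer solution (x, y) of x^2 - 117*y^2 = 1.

(x, y) = (649, 60)

First expand sqrt(117) as a continued fraction. With x_i = (sqrt(117) + m_i)/d_i and (m_0, d_0) = (0, 1): a_0 = floor(sqrt(117)) = 10, since 10^2 = 100 <= 117 < 121 = 11^2.
Iterate m_{i+1} = d_i*a_i - m_i, d_{i+1} = (117 - m_{i+1}^2)/d_i, a_{i+1} = floor((a_0 + m_{i+1})/d_{i+1}):
  m_1 = 1*10 - 0 = 10, d_1 = (117 - 10^2)/1 = 17/1 = 17, a_1 = floor((10 + 10)/17) = 1.
  m_2 = 17*1 - 10 = 7, d_2 = (117 - 7^2)/17 = 68/17 = 4, a_2 = floor((10 + 7)/4) = 4.
  m_3 = 4*4 - 7 = 9, d_3 = (117 - 9^2)/4 = 36/4 = 9, a_3 = floor((10 + 9)/9) = 2.
  m_4 = 9*2 - 9 = 9, d_4 = (117 - 9^2)/9 = 36/9 = 4, a_4 = floor((10 + 9)/4) = 4.
  m_5 = 4*4 - 9 = 7, d_5 = (117 - 7^2)/4 = 68/4 = 17, a_5 = floor((10 + 7)/17) = 1.
  m_6 = 17*1 - 7 = 10, d_6 = (117 - 10^2)/17 = 17/17 = 1, a_6 = floor((10 + 10)/1) = 20.
  m_7 = 1*20 - 10 = 10, d_7 = (117 - 10^2)/1 = 17/1 = 17: (m_7, d_7) = (m_1, d_1) = (10, 17), so from here the quotients repeat a_1, ..., a_6; the period length is 6.
So sqrt(117) = [10; (1, 4, 2, 4, 1, 20)] with period length k = 6.
k is even, so the fundamental solution of x^2 - 117y^2 = 1 is (p_{k-1}, q_{k-1}) = (p_5, q_5); compute convergents through index 5.
Convergents (p_i = a_i*p_{i-1} + p_{i-2}, q_i = a_i*q_{i-1} + q_{i-2} with p_{-2}=0, p_{-1}=1, q_{-2}=1, q_{-1}=0):
  i=0: a_0=10, p_0 = 10*1 + 0 = 10, q_0 = 10*0 + 1 = 1.
  i=1: a_1=1, p_1 = 1*10 + 1 = 11, q_1 = 1*1 + 0 = 1.
  i=2: a_2=4, p_2 = 4*11 + 10 = 54, q_2 = 4*1 + 1 = 5.
  i=3: a_3=2, p_3 = 2*54 + 11 = 119, q_3 = 2*5 + 1 = 11.
  i=4: a_4=4, p_4 = 4*119 + 54 = 530, q_4 = 4*11 + 5 = 49.
  i=5: a_5=1, p_5 = 1*530 + 119 = 649, q_5 = 1*49 + 11 = 60.
Check: 649^2 - 117*60^2 = 421201 - 421200 = 1, so (x, y) = (649, 60) solves the equation, and by the theorem it is the least positive solution.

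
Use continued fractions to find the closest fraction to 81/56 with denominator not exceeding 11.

13/9

Expand x = 81/56 as a continued fraction with the Euclidean algorithm:
  81 = 1*56 + 25, so a_0 = 1.
  56 = 2*25 + 6, so a_1 = 2.
  25 = 4*6 + 1, so a_2 = 4.
  6 = 6*1 + 0, so a_3 = 6.
so x = [1; 2, 4, 6].
Convergents (p_i = a_i*p_{i-1} + p_{i-2}, q_i = a_i*q_{i-1} + q_{i-2} with p_{-2}=0, p_{-1}=1, q_{-2}=1, q_{-1}=0), until the denominator exceeds 11:
  i=0: a_0=1, p_0 = 1*1 + 0 = 1, q_0 = 1*0 + 1 = 1.
  i=1: a_1=2, p_1 = 2*1 + 1 = 3, q_1 = 2*1 + 0 = 2.
  i=2: a_2=4, p_2 = 4*3 + 1 = 13, q_2 = 4*2 + 1 = 9.
  i=3: a_3=6, p_3 = 6*13 + 3 = 81, q_3 = 6*9 + 2 = 56.
q_3 = 56 > 11, so the last convergent with denominator <= 11 is p_2/q_2 = 13/9.
The closest fraction with denominator <= 11 is either p_2/q_2 or the intermediate fraction (k*p_2 + p_1)/(k*q_2 + q_1) with the largest k >= 1 whose denominator stays <= 11; these approach x as k grows, and every other convergent or intermediate fraction in range is farther away.
Largest k: floor((11 - q_1)/q_2) = floor((11 - 2)/9) = 1.
That gives (1*13 + 3)/(1*9 + 2) = 16/11.
Compare the errors: |x - 13/9| = |81*9 - 13*56|/(56*9) = 1/504, and |x - 16/11| = |81*11 - 16*56|/(56*11) = 5/616.
Cross-multiplying, 1*616 = 616 < 2520 = 5*504, so 1/504 is smaller: the convergent 13/9 is closer to x than 16/11.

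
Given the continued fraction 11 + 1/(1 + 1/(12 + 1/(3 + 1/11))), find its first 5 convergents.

11/1, 12/1, 155/13, 477/40, 5402/453

Using the convergent recurrence p_i = a_i*p_{i-1} + p_{i-2}, q_i = a_i*q_{i-1} + q_{i-2} with p_{-2}=0, p_{-1}=1, q_{-2}=1, q_{-1}=0:
  i=0: a_0=11, p_0 = 11*1 + 0 = 11, q_0 = 11*0 + 1 = 1.
  i=1: a_1=1, p_1 = 1*11 + 1 = 12, q_1 = 1*1 + 0 = 1.
  i=2: a_2=12, p_2 = 12*12 + 11 = 155, q_2 = 12*1 + 1 = 13.
  i=3: a_3=3, p_3 = 3*155 + 12 = 477, q_3 = 3*13 + 1 = 40.
  i=4: a_4=11, p_4 = 11*477 + 155 = 5402, q_4 = 11*40 + 13 = 453.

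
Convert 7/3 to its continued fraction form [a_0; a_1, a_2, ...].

[2; 3]

Run the Euclidean algorithm on 7 and 3; the successive quotients are the partial quotients a_0, a_1, ... (each step inverts the fractional part left over by the previous one):
  7 = 2*3 + 1, so a_0 = 2.
  3 = 3*1 + 0, so a_1 = 3.
The remainder reaches 0 after 2 divisions, so the expansion has 2 partial quotients, read off in order.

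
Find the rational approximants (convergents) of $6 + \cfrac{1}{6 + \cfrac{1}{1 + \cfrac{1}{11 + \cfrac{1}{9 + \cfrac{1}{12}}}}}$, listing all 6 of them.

Using the convergent recurrence p_i = a_i*p_{i-1} + p_{i-2}, q_i = a_i*q_{i-1} + q_{i-2} with p_{-2}=0, p_{-1}=1, q_{-2}=1, q_{-1}=0:
  i=0: a_0=6, p_0 = 6*1 + 0 = 6, q_0 = 6*0 + 1 = 1.
  i=1: a_1=6, p_1 = 6*6 + 1 = 37, q_1 = 6*1 + 0 = 6.
  i=2: a_2=1, p_2 = 1*37 + 6 = 43, q_2 = 1*6 + 1 = 7.
  i=3: a_3=11, p_3 = 11*43 + 37 = 510, q_3 = 11*7 + 6 = 83.
  i=4: a_4=9, p_4 = 9*510 + 43 = 4633, q_4 = 9*83 + 7 = 754.
  i=5: a_5=12, p_5 = 12*4633 + 510 = 56106, q_5 = 12*754 + 83 = 9131.

6/1, 37/6, 43/7, 510/83, 4633/754, 56106/9131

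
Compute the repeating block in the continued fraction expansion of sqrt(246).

[15; (1, 2, 5, 1, 14, 1, 5, 2, 1, 30)]

Write x_i = (sqrt(246) + m_i)/d_i with (m_0, d_0) = (0, 1). a_0 = floor(sqrt(246)) = 15, since 15^2 = 225 <= 246 < 256 = 16^2.
Iterate m_{i+1} = d_i*a_i - m_i, d_{i+1} = (246 - m_{i+1}^2)/d_i, a_{i+1} = floor((a_0 + m_{i+1})/d_{i+1}):
  m_1 = 1*15 - 0 = 15, d_1 = (246 - 15^2)/1 = 21/1 = 21, a_1 = floor((15 + 15)/21) = 1.
  m_2 = 21*1 - 15 = 6, d_2 = (246 - 6^2)/21 = 210/21 = 10, a_2 = floor((15 + 6)/10) = 2.
  m_3 = 10*2 - 6 = 14, d_3 = (246 - 14^2)/10 = 50/10 = 5, a_3 = floor((15 + 14)/5) = 5.
  m_4 = 5*5 - 14 = 11, d_4 = (246 - 11^2)/5 = 125/5 = 25, a_4 = floor((15 + 11)/25) = 1.
  m_5 = 25*1 - 11 = 14, d_5 = (246 - 14^2)/25 = 50/25 = 2, a_5 = floor((15 + 14)/2) = 14.
  m_6 = 2*14 - 14 = 14, d_6 = (246 - 14^2)/2 = 50/2 = 25, a_6 = floor((15 + 14)/25) = 1.
  m_7 = 25*1 - 14 = 11, d_7 = (246 - 11^2)/25 = 125/25 = 5, a_7 = floor((15 + 11)/5) = 5.
  m_8 = 5*5 - 11 = 14, d_8 = (246 - 14^2)/5 = 50/5 = 10, a_8 = floor((15 + 14)/10) = 2.
  m_9 = 10*2 - 14 = 6, d_9 = (246 - 6^2)/10 = 210/10 = 21, a_9 = floor((15 + 6)/21) = 1.
  m_10 = 21*1 - 6 = 15, d_10 = (246 - 15^2)/21 = 21/21 = 1, a_10 = floor((15 + 15)/1) = 30.
  m_11 = 1*30 - 15 = 15, d_11 = (246 - 15^2)/1 = 21/1 = 21: (m_11, d_11) = (m_1, d_1) = (15, 21), so from here the quotients repeat a_1, ..., a_10; the period length is 10.
Hence the expansion of sqrt(246) is a_0 = 15 followed by the repeating block 1, 2, 5, 1, 14, 1, 5, 2, 1, 30 (period 10).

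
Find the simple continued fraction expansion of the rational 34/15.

Run the Euclidean algorithm on 34 and 15; the successive quotients are the partial quotients a_0, a_1, ... (each step inverts the fractional part left over by the previous one):
  34 = 2*15 + 4, so a_0 = 2.
  15 = 3*4 + 3, so a_1 = 3.
  4 = 1*3 + 1, so a_2 = 1.
  3 = 3*1 + 0, so a_3 = 3.
The remainder reaches 0 after 4 divisions, so the expansion has 4 partial quotients, read off in order.

[2; 3, 1, 3]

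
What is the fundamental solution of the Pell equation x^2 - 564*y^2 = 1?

(x, y) = (95, 4)

First expand sqrt(564) as a continued fraction. With x_i = (sqrt(564) + m_i)/d_i and (m_0, d_0) = (0, 1): a_0 = floor(sqrt(564)) = 23, since 23^2 = 529 <= 564 < 576 = 24^2.
Iterate m_{i+1} = d_i*a_i - m_i, d_{i+1} = (564 - m_{i+1}^2)/d_i, a_{i+1} = floor((a_0 + m_{i+1})/d_{i+1}):
  m_1 = 1*23 - 0 = 23, d_1 = (564 - 23^2)/1 = 35/1 = 35, a_1 = floor((23 + 23)/35) = 1.
  m_2 = 35*1 - 23 = 12, d_2 = (564 - 12^2)/35 = 420/35 = 12, a_2 = floor((23 + 12)/12) = 2.
  m_3 = 12*2 - 12 = 12, d_3 = (564 - 12^2)/12 = 420/12 = 35, a_3 = floor((23 + 12)/35) = 1.
  m_4 = 35*1 - 12 = 23, d_4 = (564 - 23^2)/35 = 35/35 = 1, a_4 = floor((23 + 23)/1) = 46.
  m_5 = 1*46 - 23 = 23, d_5 = (564 - 23^2)/1 = 35/1 = 35: (m_5, d_5) = (m_1, d_1) = (23, 35), so from here the quotients repeat a_1, ..., a_4; the period length is 4.
So sqrt(564) = [23; (1, 2, 1, 46)] with period length k = 4.
k is even, so the fundamental solution of x^2 - 564y^2 = 1 is (p_{k-1}, q_{k-1}) = (p_3, q_3); compute convergents through index 3.
Convergents (p_i = a_i*p_{i-1} + p_{i-2}, q_i = a_i*q_{i-1} + q_{i-2} with p_{-2}=0, p_{-1}=1, q_{-2}=1, q_{-1}=0):
  i=0: a_0=23, p_0 = 23*1 + 0 = 23, q_0 = 23*0 + 1 = 1.
  i=1: a_1=1, p_1 = 1*23 + 1 = 24, q_1 = 1*1 + 0 = 1.
  i=2: a_2=2, p_2 = 2*24 + 23 = 71, q_2 = 2*1 + 1 = 3.
  i=3: a_3=1, p_3 = 1*71 + 24 = 95, q_3 = 1*3 + 1 = 4.
Check: 95^2 - 564*4^2 = 9025 - 9024 = 1, so (x, y) = (95, 4) solves the equation, and by the theorem it is the least positive solution.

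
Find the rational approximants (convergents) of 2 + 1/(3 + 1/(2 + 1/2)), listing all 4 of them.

Using the convergent recurrence p_i = a_i*p_{i-1} + p_{i-2}, q_i = a_i*q_{i-1} + q_{i-2} with p_{-2}=0, p_{-1}=1, q_{-2}=1, q_{-1}=0:
  i=0: a_0=2, p_0 = 2*1 + 0 = 2, q_0 = 2*0 + 1 = 1.
  i=1: a_1=3, p_1 = 3*2 + 1 = 7, q_1 = 3*1 + 0 = 3.
  i=2: a_2=2, p_2 = 2*7 + 2 = 16, q_2 = 2*3 + 1 = 7.
  i=3: a_3=2, p_3 = 2*16 + 7 = 39, q_3 = 2*7 + 3 = 17.

2/1, 7/3, 16/7, 39/17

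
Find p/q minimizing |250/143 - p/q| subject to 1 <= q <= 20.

7/4

Expand x = 250/143 as a continued fraction with the Euclidean algorithm:
  250 = 1*143 + 107, so a_0 = 1.
  143 = 1*107 + 36, so a_1 = 1.
  107 = 2*36 + 35, so a_2 = 2.
  36 = 1*35 + 1, so a_3 = 1.
  35 = 35*1 + 0, so a_4 = 35.
so x = [1; 1, 2, 1, 35].
Convergents (p_i = a_i*p_{i-1} + p_{i-2}, q_i = a_i*q_{i-1} + q_{i-2} with p_{-2}=0, p_{-1}=1, q_{-2}=1, q_{-1}=0), until the denominator exceeds 20:
  i=0: a_0=1, p_0 = 1*1 + 0 = 1, q_0 = 1*0 + 1 = 1.
  i=1: a_1=1, p_1 = 1*1 + 1 = 2, q_1 = 1*1 + 0 = 1.
  i=2: a_2=2, p_2 = 2*2 + 1 = 5, q_2 = 2*1 + 1 = 3.
  i=3: a_3=1, p_3 = 1*5 + 2 = 7, q_3 = 1*3 + 1 = 4.
  i=4: a_4=35, p_4 = 35*7 + 5 = 250, q_4 = 35*4 + 3 = 143.
q_4 = 143 > 20, so the last convergent with denominator <= 20 is p_3/q_3 = 7/4.
The closest fraction with denominator <= 20 is either p_3/q_3 or the intermediate fraction (k*p_3 + p_2)/(k*q_3 + q_2) with the largest k >= 1 whose denominator stays <= 20; these approach x as k grows, and every other convergent or intermediate fraction in range is farther away.
Largest k: floor((20 - q_2)/q_3) = floor((20 - 3)/4) = 4.
That gives (4*7 + 5)/(4*4 + 3) = 33/19.
Compare the errors: |x - 7/4| = |250*4 - 7*143|/(143*4) = 1/572, and |x - 33/19| = |250*19 - 33*143|/(143*19) = 31/2717.
Cross-multiplying, 1*2717 = 2717 < 17732 = 31*572, so 1/572 is smaller: the convergent 7/4 is closer to x than 33/19.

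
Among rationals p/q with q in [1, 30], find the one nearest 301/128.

40/17

Expand x = 301/128 as a continued fraction with the Euclidean algorithm:
  301 = 2*128 + 45, so a_0 = 2.
  128 = 2*45 + 38, so a_1 = 2.
  45 = 1*38 + 7, so a_2 = 1.
  38 = 5*7 + 3, so a_3 = 5.
  7 = 2*3 + 1, so a_4 = 2.
  3 = 3*1 + 0, so a_5 = 3.
so x = [2; 2, 1, 5, 2, 3].
Convergents (p_i = a_i*p_{i-1} + p_{i-2}, q_i = a_i*q_{i-1} + q_{i-2} with p_{-2}=0, p_{-1}=1, q_{-2}=1, q_{-1}=0), until the denominator exceeds 30:
  i=0: a_0=2, p_0 = 2*1 + 0 = 2, q_0 = 2*0 + 1 = 1.
  i=1: a_1=2, p_1 = 2*2 + 1 = 5, q_1 = 2*1 + 0 = 2.
  i=2: a_2=1, p_2 = 1*5 + 2 = 7, q_2 = 1*2 + 1 = 3.
  i=3: a_3=5, p_3 = 5*7 + 5 = 40, q_3 = 5*3 + 2 = 17.
  i=4: a_4=2, p_4 = 2*40 + 7 = 87, q_4 = 2*17 + 3 = 37.
q_4 = 37 > 30, so the last convergent with denominator <= 30 is p_3/q_3 = 40/17.
The closest fraction with denominator <= 30 is either p_3/q_3 or the intermediate fraction (k*p_3 + p_2)/(k*q_3 + q_2) with the largest k >= 1 whose denominator stays <= 30; these approach x as k grows, and every other convergent or intermediate fraction in range is farther away.
Largest k: floor((30 - q_2)/q_3) = floor((30 - 3)/17) = 1.
That gives (1*40 + 7)/(1*17 + 3) = 47/20.
Compare the errors: |x - 40/17| = |301*17 - 40*128|/(128*17) = 3/2176, and |x - 47/20| = |301*20 - 47*128|/(128*20) = 4/2560.
Cross-multiplying, 3*2560 = 7680 < 8704 = 4*2176, so 3/2176 is smaller: the convergent 40/17 is closer to x than 47/20.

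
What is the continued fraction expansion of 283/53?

Run the Euclidean algorithm on 283 and 53; the successive quotients are the partial quotients a_0, a_1, ... (each step inverts the fractional part left over by the previous one):
  283 = 5*53 + 18, so a_0 = 5.
  53 = 2*18 + 17, so a_1 = 2.
  18 = 1*17 + 1, so a_2 = 1.
  17 = 17*1 + 0, so a_3 = 17.
The remainder reaches 0 after 4 divisions, so the expansion has 4 partial quotients, read off in order.

[5; 2, 1, 17]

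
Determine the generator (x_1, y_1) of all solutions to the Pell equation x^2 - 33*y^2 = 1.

First expand sqrt(33) as a continued fraction. With x_i = (sqrt(33) + m_i)/d_i and (m_0, d_0) = (0, 1): a_0 = floor(sqrt(33)) = 5, since 5^2 = 25 <= 33 < 36 = 6^2.
Iterate m_{i+1} = d_i*a_i - m_i, d_{i+1} = (33 - m_{i+1}^2)/d_i, a_{i+1} = floor((a_0 + m_{i+1})/d_{i+1}):
  m_1 = 1*5 - 0 = 5, d_1 = (33 - 5^2)/1 = 8/1 = 8, a_1 = floor((5 + 5)/8) = 1.
  m_2 = 8*1 - 5 = 3, d_2 = (33 - 3^2)/8 = 24/8 = 3, a_2 = floor((5 + 3)/3) = 2.
  m_3 = 3*2 - 3 = 3, d_3 = (33 - 3^2)/3 = 24/3 = 8, a_3 = floor((5 + 3)/8) = 1.
  m_4 = 8*1 - 3 = 5, d_4 = (33 - 5^2)/8 = 8/8 = 1, a_4 = floor((5 + 5)/1) = 10.
  m_5 = 1*10 - 5 = 5, d_5 = (33 - 5^2)/1 = 8/1 = 8: (m_5, d_5) = (m_1, d_1) = (5, 8), so from here the quotients repeat a_1, ..., a_4; the period length is 4.
So sqrt(33) = [5; (1, 2, 1, 10)] with period length k = 4.
k is even, so the fundamental solution of x^2 - 33y^2 = 1 is (p_{k-1}, q_{k-1}) = (p_3, q_3); compute convergents through index 3.
Convergents (p_i = a_i*p_{i-1} + p_{i-2}, q_i = a_i*q_{i-1} + q_{i-2} with p_{-2}=0, p_{-1}=1, q_{-2}=1, q_{-1}=0):
  i=0: a_0=5, p_0 = 5*1 + 0 = 5, q_0 = 5*0 + 1 = 1.
  i=1: a_1=1, p_1 = 1*5 + 1 = 6, q_1 = 1*1 + 0 = 1.
  i=2: a_2=2, p_2 = 2*6 + 5 = 17, q_2 = 2*1 + 1 = 3.
  i=3: a_3=1, p_3 = 1*17 + 6 = 23, q_3 = 1*3 + 1 = 4.
Check: 23^2 - 33*4^2 = 529 - 528 = 1, so (x, y) = (23, 4) solves the equation, and by the theorem it is the least positive solution.

(x, y) = (23, 4)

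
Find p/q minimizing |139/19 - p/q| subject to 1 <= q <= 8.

Expand x = 139/19 as a continued fraction with the Euclidean algorithm:
  139 = 7*19 + 6, so a_0 = 7.
  19 = 3*6 + 1, so a_1 = 3.
  6 = 6*1 + 0, so a_2 = 6.
so x = [7; 3, 6].
Convergents (p_i = a_i*p_{i-1} + p_{i-2}, q_i = a_i*q_{i-1} + q_{i-2} with p_{-2}=0, p_{-1}=1, q_{-2}=1, q_{-1}=0), until the denominator exceeds 8:
  i=0: a_0=7, p_0 = 7*1 + 0 = 7, q_0 = 7*0 + 1 = 1.
  i=1: a_1=3, p_1 = 3*7 + 1 = 22, q_1 = 3*1 + 0 = 3.
  i=2: a_2=6, p_2 = 6*22 + 7 = 139, q_2 = 6*3 + 1 = 19.
q_2 = 19 > 8, so the last convergent with denominator <= 8 is p_1/q_1 = 22/3.
The closest fraction with denominator <= 8 is either p_1/q_1 or the intermediate fraction (k*p_1 + p_0)/(k*q_1 + q_0) with the largest k >= 1 whose denominator stays <= 8; these approach x as k grows, and every other convergent or intermediate fraction in range is farther away.
Largest k: floor((8 - q_0)/q_1) = floor((8 - 1)/3) = 2.
That gives (2*22 + 7)/(2*3 + 1) = 51/7.
Compare the errors: |x - 22/3| = |139*3 - 22*19|/(19*3) = 1/57, and |x - 51/7| = |139*7 - 51*19|/(19*7) = 4/133.
Cross-multiplying, 1*133 = 133 < 228 = 4*57, so 1/57 is smaller: the convergent 22/3 is closer to x than 51/7.

22/3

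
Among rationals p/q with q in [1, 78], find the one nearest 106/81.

89/68

Expand x = 106/81 as a continued fraction with the Euclidean algorithm:
  106 = 1*81 + 25, so a_0 = 1.
  81 = 3*25 + 6, so a_1 = 3.
  25 = 4*6 + 1, so a_2 = 4.
  6 = 6*1 + 0, so a_3 = 6.
so x = [1; 3, 4, 6].
Convergents (p_i = a_i*p_{i-1} + p_{i-2}, q_i = a_i*q_{i-1} + q_{i-2} with p_{-2}=0, p_{-1}=1, q_{-2}=1, q_{-1}=0), until the denominator exceeds 78:
  i=0: a_0=1, p_0 = 1*1 + 0 = 1, q_0 = 1*0 + 1 = 1.
  i=1: a_1=3, p_1 = 3*1 + 1 = 4, q_1 = 3*1 + 0 = 3.
  i=2: a_2=4, p_2 = 4*4 + 1 = 17, q_2 = 4*3 + 1 = 13.
  i=3: a_3=6, p_3 = 6*17 + 4 = 106, q_3 = 6*13 + 3 = 81.
q_3 = 81 > 78, so the last convergent with denominator <= 78 is p_2/q_2 = 17/13.
The closest fraction with denominator <= 78 is either p_2/q_2 or the intermediate fraction (k*p_2 + p_1)/(k*q_2 + q_1) with the largest k >= 1 whose denominator stays <= 78; these approach x as k grows, and every other convergent or intermediate fraction in range is farther away.
Largest k: floor((78 - q_1)/q_2) = floor((78 - 3)/13) = 5.
That gives (5*17 + 4)/(5*13 + 3) = 89/68.
Compare the errors: |x - 17/13| = |106*13 - 17*81|/(81*13) = 1/1053, and |x - 89/68| = |106*68 - 89*81|/(81*68) = 1/5508.
Cross-multiplying, 1*1053 = 1053 < 5508 = 1*5508, so 1/5508 is smaller: the intermediate fraction 89/68 is closer to x than 17/13.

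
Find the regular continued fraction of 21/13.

[1; 1, 1, 1, 1, 2]

Run the Euclidean algorithm on 21 and 13; the successive quotients are the partial quotients a_0, a_1, ... (each step inverts the fractional part left over by the previous one):
  21 = 1*13 + 8, so a_0 = 1.
  13 = 1*8 + 5, so a_1 = 1.
  8 = 1*5 + 3, so a_2 = 1.
  5 = 1*3 + 2, so a_3 = 1.
  3 = 1*2 + 1, so a_4 = 1.
  2 = 2*1 + 0, so a_5 = 2.
The remainder reaches 0 after 6 divisions, so the expansion has 6 partial quotients, read off in order.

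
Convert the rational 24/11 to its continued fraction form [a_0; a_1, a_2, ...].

Run the Euclidean algorithm on 24 and 11; the successive quotients are the partial quotients a_0, a_1, ... (each step inverts the fractional part left over by the previous one):
  24 = 2*11 + 2, so a_0 = 2.
  11 = 5*2 + 1, so a_1 = 5.
  2 = 2*1 + 0, so a_2 = 2.
The remainder reaches 0 after 3 divisions, so the expansion has 3 partial quotients, read off in order.

[2; 5, 2]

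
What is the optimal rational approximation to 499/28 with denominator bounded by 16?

196/11

Expand x = 499/28 as a continued fraction with the Euclidean algorithm:
  499 = 17*28 + 23, so a_0 = 17.
  28 = 1*23 + 5, so a_1 = 1.
  23 = 4*5 + 3, so a_2 = 4.
  5 = 1*3 + 2, so a_3 = 1.
  3 = 1*2 + 1, so a_4 = 1.
  2 = 2*1 + 0, so a_5 = 2.
so x = [17; 1, 4, 1, 1, 2].
Convergents (p_i = a_i*p_{i-1} + p_{i-2}, q_i = a_i*q_{i-1} + q_{i-2} with p_{-2}=0, p_{-1}=1, q_{-2}=1, q_{-1}=0), until the denominator exceeds 16:
  i=0: a_0=17, p_0 = 17*1 + 0 = 17, q_0 = 17*0 + 1 = 1.
  i=1: a_1=1, p_1 = 1*17 + 1 = 18, q_1 = 1*1 + 0 = 1.
  i=2: a_2=4, p_2 = 4*18 + 17 = 89, q_2 = 4*1 + 1 = 5.
  i=3: a_3=1, p_3 = 1*89 + 18 = 107, q_3 = 1*5 + 1 = 6.
  i=4: a_4=1, p_4 = 1*107 + 89 = 196, q_4 = 1*6 + 5 = 11.
  i=5: a_5=2, p_5 = 2*196 + 107 = 499, q_5 = 2*11 + 6 = 28.
q_5 = 28 > 16, so the last convergent with denominator <= 16 is p_4/q_4 = 196/11.
The closest fraction with denominator <= 16 is either p_4/q_4 or the intermediate fraction (k*p_4 + p_3)/(k*q_4 + q_3) with the largest k >= 1 whose denominator stays <= 16; these approach x as k grows, and every other convergent or intermediate fraction in range is farther away.
Largest k: floor((16 - q_3)/q_4) = floor((16 - 6)/11) = 0.
Since k = 0, no intermediate fraction beyond p_4/q_4 has denominator <= 16, so the convergent 196/11 is the closest (its error is |499*11 - 196*28|/(28*11) = 1/308).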